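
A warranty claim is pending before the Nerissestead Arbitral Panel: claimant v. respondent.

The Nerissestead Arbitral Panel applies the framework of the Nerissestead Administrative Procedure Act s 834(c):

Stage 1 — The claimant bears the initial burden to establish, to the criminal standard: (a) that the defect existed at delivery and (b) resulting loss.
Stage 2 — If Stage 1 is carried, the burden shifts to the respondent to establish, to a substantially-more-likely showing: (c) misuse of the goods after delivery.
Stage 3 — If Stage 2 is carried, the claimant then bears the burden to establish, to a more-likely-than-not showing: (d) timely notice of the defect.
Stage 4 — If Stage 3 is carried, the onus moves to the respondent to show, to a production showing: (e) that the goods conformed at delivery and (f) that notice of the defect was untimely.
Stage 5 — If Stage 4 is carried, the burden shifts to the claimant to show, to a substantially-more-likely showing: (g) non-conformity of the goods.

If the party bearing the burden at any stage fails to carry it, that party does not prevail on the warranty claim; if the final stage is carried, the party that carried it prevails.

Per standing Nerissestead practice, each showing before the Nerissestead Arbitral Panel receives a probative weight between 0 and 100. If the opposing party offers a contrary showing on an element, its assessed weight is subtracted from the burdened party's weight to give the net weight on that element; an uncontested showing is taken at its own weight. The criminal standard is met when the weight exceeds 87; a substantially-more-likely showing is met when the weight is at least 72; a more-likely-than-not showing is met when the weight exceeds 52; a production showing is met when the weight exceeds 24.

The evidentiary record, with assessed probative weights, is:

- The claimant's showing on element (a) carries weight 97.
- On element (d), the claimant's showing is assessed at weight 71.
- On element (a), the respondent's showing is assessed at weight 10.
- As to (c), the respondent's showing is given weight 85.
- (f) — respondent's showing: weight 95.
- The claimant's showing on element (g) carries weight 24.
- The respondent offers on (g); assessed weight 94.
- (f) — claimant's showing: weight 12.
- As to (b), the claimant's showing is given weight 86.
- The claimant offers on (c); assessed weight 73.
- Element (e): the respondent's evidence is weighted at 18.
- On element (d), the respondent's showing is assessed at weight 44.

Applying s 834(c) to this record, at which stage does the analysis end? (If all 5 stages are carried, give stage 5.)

Stage 1 (claimant, the criminal standard, weight exceeds 87): (a) net 97−10=87 ≤ 87 — fails; (b) 86 ≤ 87 — fails.
  Not every element is met, so the claimant fails to carry Stage 1.
So the respondent prevails.

stage 1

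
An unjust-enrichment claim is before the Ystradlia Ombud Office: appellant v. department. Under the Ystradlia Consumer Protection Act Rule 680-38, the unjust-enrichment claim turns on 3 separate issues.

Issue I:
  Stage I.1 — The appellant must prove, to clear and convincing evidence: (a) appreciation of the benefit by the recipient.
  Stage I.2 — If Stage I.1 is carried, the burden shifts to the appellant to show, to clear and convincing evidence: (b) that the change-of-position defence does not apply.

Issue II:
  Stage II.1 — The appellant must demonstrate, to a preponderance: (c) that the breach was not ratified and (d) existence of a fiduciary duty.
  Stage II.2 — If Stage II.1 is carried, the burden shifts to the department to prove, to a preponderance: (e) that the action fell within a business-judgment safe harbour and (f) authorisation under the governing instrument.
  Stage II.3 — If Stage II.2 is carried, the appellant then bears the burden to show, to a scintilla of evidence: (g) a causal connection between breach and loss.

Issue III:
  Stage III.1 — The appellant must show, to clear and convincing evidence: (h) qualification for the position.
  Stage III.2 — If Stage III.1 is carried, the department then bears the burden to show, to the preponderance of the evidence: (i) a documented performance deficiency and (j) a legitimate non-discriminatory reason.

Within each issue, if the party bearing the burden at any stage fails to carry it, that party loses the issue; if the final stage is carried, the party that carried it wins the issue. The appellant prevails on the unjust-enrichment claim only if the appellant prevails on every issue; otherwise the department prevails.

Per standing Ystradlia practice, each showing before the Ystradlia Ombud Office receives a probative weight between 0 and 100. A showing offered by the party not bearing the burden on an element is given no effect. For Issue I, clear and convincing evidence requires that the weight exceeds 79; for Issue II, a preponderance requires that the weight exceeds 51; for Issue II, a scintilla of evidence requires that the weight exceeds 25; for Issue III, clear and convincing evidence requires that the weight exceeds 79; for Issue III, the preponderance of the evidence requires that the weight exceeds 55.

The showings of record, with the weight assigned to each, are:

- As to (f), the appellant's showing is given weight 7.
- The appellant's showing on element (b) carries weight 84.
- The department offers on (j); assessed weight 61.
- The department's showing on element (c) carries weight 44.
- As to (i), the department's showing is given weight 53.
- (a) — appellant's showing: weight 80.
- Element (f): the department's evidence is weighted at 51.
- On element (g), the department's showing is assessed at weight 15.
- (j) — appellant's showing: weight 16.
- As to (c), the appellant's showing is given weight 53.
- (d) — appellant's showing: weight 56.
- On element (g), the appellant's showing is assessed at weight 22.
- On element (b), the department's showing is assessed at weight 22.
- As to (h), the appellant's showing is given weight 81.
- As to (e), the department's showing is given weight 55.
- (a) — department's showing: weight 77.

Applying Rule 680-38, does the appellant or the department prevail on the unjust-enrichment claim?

appellant

— Issue I —
At Stage I.1 the appellant must meet clear and convincing evidence (weight exceeds 79): on (a) the weight is 80 (the department's 77 is given no effect), which does exceed 79, so (a) meets the standard.
  Stage I.1 carried; the burden remains with the appellant.
At Stage I.2 the appellant must meet clear and convincing evidence (weight exceeds 79): on (b) the weight is 84 (the department's 22 is given no effect), > 79, so (b) meets the standard.
  The appellant carries the last stage.
Every stage carried; the appellant prevails on this issue.
— Issue II —
Stage II.1 — burden on appellant; standard: a preponderance (weight exceeds 51).
    (c): 53 (department's 44 disregarded) > 51 [met]
    (d): 56 > 51 [met]
  All elements met. The burden passes to the department.
Stage II.2 — burden on department; standard: a preponderance (weight exceeds 51).
    (e): 55 > 51 [met]
    (f): 51 (appellant's 7 disregarded) ≤ 51 [not met]
  The department does not carry Stage II.2.
The analysis ends at Stage II.2; the appellant prevails on this issue.
— Issue III —
Stage III.1 — burden on appellant; standard: clear and convincing evidence (weight exceeds 79).
    (h): 81 > 79 [met]
  Stage III.1 carried; the burden shifts to the department.
Stage III.2 — burden on department; standard: the preponderance of the evidence (weight exceeds 55).
    (i): 53 ≤ 55 [not met]
    (j): 61 (appellant's 16 disregarded) > 55 [met]
  Not every element is met, so the department fails to carry Stage III.2.
The appellant prevails on this issue.
Per-issue: Issue I → appellant; Issue II → appellant; Issue III → appellant. The appellant must prevail on every issue; overall, the appellant prevails.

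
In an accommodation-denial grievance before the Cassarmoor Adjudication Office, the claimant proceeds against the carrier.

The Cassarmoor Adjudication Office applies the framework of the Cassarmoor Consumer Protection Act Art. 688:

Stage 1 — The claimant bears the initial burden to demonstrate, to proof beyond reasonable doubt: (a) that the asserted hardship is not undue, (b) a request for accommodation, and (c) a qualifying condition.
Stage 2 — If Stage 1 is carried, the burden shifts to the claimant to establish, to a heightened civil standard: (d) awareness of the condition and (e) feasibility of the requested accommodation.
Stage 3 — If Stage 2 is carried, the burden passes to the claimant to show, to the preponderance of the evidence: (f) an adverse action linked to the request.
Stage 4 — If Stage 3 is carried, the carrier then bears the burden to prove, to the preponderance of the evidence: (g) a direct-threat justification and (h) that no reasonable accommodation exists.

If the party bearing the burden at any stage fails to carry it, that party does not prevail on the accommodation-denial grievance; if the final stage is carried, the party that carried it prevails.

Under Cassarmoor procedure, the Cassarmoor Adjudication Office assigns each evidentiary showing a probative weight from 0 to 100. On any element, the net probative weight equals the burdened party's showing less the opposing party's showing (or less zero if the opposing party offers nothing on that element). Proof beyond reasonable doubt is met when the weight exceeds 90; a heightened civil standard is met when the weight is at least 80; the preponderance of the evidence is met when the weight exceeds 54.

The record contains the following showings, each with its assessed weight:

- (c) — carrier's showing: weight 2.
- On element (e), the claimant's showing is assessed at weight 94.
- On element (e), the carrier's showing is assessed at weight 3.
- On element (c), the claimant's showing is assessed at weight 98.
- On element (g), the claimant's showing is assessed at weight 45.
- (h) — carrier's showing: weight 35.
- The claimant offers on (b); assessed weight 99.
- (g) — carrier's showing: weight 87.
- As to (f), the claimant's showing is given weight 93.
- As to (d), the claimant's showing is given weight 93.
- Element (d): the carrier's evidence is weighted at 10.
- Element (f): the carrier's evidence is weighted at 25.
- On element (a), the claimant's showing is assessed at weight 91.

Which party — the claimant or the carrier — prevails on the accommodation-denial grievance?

Stage 1 — burden on claimant; standard: proof beyond reasonable doubt (weight exceeds 90).
    (a): 91 > 90 [met]
    (b): 99 > 90 [met]
    (c): 98 − 2 = 96 > 90 [met]
  Stage 1 carried; the burden remains with the claimant.
Stage 2 — burden on claimant; standard: a heightened civil standard (weight is at least 80).
    (d): 93 − 10 = 83 ≥ 80 [met]
    (e): 94 − 3 = 91 ≥ 80 [met]
  Stage 2 carried; the burden remains with the claimant.
Stage 3 — burden on claimant; standard: the preponderance of the evidence (weight exceeds 54).
    (f): 93 − 25 = 68 > 54 [met]
  The claimant carries Stage 3; the carrier now bears the burden.
Stage 4 — burden on carrier; standard: the preponderance of the evidence (weight exceeds 54).
    (g): 87 − 45 = 42 ≤ 54 [not met]
    (h): 35 ≤ 54 [not met]
  The carrier does not carry Stage 4.
So the claimant prevails.

claimant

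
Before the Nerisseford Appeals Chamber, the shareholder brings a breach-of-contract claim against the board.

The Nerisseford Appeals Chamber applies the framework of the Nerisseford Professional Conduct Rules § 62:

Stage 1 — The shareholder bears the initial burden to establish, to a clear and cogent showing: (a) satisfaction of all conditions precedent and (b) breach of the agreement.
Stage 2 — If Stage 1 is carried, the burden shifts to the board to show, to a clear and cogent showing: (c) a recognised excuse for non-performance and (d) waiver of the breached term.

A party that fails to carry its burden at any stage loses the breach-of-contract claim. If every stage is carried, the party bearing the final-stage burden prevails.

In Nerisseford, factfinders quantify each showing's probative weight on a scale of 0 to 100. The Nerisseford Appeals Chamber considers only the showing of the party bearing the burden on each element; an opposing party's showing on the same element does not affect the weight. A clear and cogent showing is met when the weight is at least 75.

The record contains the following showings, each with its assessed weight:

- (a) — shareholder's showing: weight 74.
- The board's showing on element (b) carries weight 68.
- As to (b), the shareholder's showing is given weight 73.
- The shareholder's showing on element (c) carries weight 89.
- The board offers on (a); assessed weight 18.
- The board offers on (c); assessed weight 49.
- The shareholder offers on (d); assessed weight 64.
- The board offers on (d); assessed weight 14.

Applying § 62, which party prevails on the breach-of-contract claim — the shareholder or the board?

At Stage 1 the shareholder must meet a clear and cogent showing (weight is at least 75): on (a) the weight is 74 (the board's 18 is given no effect), < 75, so (a) does not meet the standard; on (b) the weight is 73 (the board's 68 is given no effect), which does not reach 75, so (b) does not meet the standard.
  Stage 1 not carried; the shareholder fails its burden.
So the board prevails.

board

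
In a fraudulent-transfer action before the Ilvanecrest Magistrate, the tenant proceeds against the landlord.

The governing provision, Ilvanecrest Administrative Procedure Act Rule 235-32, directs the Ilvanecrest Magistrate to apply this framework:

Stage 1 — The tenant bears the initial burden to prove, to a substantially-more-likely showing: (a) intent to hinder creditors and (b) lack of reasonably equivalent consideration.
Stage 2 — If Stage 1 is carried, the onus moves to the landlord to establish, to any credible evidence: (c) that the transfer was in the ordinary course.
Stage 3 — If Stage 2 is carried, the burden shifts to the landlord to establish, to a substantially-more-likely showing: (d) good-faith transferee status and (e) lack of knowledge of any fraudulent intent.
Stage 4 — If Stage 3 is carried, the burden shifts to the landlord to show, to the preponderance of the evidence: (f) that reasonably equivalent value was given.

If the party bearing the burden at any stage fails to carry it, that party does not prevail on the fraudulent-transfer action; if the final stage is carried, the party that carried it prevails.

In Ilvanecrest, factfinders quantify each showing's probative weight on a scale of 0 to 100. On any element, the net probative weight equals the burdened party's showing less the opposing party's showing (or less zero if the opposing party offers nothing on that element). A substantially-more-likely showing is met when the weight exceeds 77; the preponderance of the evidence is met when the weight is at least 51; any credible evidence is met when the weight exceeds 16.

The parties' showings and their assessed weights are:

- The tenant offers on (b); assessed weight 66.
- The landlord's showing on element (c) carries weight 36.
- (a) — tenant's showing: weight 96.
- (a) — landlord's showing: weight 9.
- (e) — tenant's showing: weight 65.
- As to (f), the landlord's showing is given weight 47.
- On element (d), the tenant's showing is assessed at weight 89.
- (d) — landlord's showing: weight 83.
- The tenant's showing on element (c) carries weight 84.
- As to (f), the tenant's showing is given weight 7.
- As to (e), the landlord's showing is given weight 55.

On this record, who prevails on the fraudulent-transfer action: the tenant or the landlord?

Stage 1 — burden on tenant; standard: a substantially-more-likely showing (weight exceeds 77).
    (a): 96 − 9 = 87 > 77 [met]
    (b): 66 ≤ 77 [not met]
  Stage 1 not carried; the tenant fails its burden.
The landlord prevails.

landlord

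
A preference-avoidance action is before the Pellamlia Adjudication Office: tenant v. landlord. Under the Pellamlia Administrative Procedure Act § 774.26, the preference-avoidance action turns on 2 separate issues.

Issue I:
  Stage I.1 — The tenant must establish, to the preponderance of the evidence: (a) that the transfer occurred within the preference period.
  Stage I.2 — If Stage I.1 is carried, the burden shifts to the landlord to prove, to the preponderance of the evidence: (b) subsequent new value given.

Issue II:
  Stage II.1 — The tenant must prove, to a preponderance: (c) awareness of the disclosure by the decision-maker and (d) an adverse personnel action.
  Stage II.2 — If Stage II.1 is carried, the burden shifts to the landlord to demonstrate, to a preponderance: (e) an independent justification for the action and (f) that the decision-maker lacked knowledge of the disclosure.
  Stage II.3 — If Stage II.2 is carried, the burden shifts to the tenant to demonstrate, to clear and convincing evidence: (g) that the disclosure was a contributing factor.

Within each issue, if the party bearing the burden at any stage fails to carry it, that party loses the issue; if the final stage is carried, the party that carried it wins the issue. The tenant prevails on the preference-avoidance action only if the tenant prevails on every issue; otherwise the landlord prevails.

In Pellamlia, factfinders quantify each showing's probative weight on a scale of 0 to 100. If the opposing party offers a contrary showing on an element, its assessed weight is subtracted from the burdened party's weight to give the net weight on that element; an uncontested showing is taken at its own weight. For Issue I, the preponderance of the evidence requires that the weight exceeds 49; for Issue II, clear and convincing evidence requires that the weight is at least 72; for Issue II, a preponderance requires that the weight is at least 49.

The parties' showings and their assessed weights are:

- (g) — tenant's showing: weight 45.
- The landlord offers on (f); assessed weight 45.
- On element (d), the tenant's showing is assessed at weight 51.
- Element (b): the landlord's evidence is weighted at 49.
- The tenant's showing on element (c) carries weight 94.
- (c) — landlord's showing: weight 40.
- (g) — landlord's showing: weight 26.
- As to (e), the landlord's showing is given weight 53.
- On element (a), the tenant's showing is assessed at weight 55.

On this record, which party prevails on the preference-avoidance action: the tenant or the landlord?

tenant

— Issue I —
Stage I.1 — burden on tenant; standard: the preponderance of the evidence (weight exceeds 49).
    (a): 55 > 49 [met]
  The tenant carries Stage I.1; the landlord now bears the burden.
Stage I.2 — burden on landlord; standard: the preponderance of the evidence (weight exceeds 49).
    (b): 49 ≤ 49 [not met]
  Stage I.2 not carried; the landlord fails its burden.
So the tenant prevails on this issue.
— Issue II —
At Stage II.1 the tenant must meet a preponderance (weight is at least 49): on (c) the weight is 94 less the opposing 40 gives net 54, which does reach 49, so (c) meets the standard; on (d) the weight is 51, ≥ 49, so (d) meets the standard.
  The tenant carries Stage II.1; the landlord now bears the burden.
At Stage II.2 the landlord must meet a preponderance (weight is at least 49): on (e) the weight is 53, which does reach 49, so (e) meets the standard; on (f) the weight is 45, < 49, so (f) does not meet the standard.
  The landlord does not carry Stage II.2.
The tenant prevails on this issue.
Per-issue: Issue I → tenant; Issue II → tenant. The tenant must prevail on every issue; overall, the tenant prevails.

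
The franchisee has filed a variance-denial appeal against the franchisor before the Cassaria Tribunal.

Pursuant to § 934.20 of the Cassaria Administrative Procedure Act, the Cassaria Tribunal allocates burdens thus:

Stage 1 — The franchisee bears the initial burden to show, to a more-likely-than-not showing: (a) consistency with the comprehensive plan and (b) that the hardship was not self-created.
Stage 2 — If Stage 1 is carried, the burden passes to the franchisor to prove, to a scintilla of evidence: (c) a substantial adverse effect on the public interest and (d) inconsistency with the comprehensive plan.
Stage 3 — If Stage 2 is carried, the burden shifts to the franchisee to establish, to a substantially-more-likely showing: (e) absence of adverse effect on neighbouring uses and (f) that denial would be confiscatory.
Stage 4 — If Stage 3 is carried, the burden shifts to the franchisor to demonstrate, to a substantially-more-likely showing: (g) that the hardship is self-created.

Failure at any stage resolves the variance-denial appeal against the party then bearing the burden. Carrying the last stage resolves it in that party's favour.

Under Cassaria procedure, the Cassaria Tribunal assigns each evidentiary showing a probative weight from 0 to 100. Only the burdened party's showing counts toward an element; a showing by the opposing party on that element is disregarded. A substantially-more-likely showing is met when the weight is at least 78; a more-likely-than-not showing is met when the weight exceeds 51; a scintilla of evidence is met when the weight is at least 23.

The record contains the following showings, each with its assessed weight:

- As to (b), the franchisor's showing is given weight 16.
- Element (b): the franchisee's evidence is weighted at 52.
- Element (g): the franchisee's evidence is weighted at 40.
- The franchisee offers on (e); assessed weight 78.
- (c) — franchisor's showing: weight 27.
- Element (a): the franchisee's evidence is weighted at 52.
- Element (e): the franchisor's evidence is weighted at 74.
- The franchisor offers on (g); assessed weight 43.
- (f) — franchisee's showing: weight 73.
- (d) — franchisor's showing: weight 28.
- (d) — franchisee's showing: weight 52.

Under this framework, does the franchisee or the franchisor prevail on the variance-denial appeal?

franchisor

Stage 1 — burden on franchisee; standard: a more-likely-than-not showing (weight exceeds 51).
    (a): 52 > 51 [met]
    (b): 52 (franchisor's 16 disregarded) > 51 [met]
  The franchisee carries Stage 1; the franchisor now bears the burden.
Stage 2 — burden on franchisor; standard: a scintilla of evidence (weight is at least 23).
    (c): 27 ≥ 23 [met]
    (d): 28 (franchisee's 52 disregarded) ≥ 23 [met]
  All elements met. The burden passes to the franchisee.
Stage 3 — burden on franchisee; standard: a substantially-more-likely showing (weight is at least 78).
    (e): 78 (franchisor's 74 disregarded) ≥ 78 [met]
    (f): 73 < 78 [not met]
  Stage 3 not carried; the franchisee fails its burden.
So the franchisor prevails.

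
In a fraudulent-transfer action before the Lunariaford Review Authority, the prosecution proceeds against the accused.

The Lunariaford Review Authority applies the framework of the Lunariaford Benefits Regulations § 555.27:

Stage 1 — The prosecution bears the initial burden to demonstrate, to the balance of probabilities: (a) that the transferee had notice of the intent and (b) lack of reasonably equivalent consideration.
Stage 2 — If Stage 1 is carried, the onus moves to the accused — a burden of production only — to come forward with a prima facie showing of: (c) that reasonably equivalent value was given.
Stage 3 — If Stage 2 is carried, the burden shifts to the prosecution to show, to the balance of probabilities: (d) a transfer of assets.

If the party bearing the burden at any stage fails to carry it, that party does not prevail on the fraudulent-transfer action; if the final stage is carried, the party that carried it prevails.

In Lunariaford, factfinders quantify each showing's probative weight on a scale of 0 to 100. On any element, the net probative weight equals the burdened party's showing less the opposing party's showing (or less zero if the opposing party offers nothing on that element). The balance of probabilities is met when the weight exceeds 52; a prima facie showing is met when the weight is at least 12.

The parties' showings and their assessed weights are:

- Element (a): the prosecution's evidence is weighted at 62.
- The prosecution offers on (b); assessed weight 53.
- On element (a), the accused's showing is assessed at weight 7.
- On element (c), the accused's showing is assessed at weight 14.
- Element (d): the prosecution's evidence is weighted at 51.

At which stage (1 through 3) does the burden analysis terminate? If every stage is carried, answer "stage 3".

Stage 1 (prosecution, the balance of probabilities, weight exceeds 52): (a) net 62−7=55 > 52 — meets; (b) 53 > 52 — meets.
  All elements met. The burden passes to the accused.
Stage 2 (accused, a prima facie showing, weight is at least 12): (c) 14 ≥ 12 — meets.
  The accused carries Stage 2; the prosecution now bears the burden.
Stage 3 (prosecution, the balance of probabilities, weight exceeds 52): (d) 51 ≤ 52 — fails.
  Not every element is met, so the prosecution fails to carry Stage 3.
The analysis ends at Stage 3; the accused prevails.

stage 3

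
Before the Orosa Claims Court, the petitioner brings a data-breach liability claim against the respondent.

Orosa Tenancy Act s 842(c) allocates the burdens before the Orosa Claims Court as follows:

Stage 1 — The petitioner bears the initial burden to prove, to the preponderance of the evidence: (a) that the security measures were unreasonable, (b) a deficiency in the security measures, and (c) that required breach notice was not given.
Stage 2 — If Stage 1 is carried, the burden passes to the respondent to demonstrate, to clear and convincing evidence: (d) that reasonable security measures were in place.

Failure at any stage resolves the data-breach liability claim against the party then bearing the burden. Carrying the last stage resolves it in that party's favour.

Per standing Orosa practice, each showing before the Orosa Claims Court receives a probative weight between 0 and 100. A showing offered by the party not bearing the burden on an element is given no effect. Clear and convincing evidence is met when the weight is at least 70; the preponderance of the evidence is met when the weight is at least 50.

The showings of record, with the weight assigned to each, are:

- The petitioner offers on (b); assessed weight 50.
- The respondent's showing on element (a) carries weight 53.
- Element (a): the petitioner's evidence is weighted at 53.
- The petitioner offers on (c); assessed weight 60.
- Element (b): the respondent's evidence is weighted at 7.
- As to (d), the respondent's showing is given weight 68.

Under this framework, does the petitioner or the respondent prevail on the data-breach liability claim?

At Stage 1 the petitioner must meet the preponderance of the evidence (weight is at least 50): on (a) the weight is 53 (the respondent's 53 is given no effect), which does reach 50, so (a) meets the standard; on (b) the weight is 50 (the respondent's 7 is given no effect), ≥ 50, so (b) meets the standard; on (c) the weight is 60, which does reach 50, so (c) meets the standard.
  Stage 1 is satisfied; the onus moves to the respondent.
At Stage 2 the respondent must meet clear and convincing evidence (weight is at least 70): on (d) the weight is 68, < 70, so (d) does not meet the standard.
  Not every element is met, so the respondent fails to carry Stage 2.
So the petitioner prevails.

petitioner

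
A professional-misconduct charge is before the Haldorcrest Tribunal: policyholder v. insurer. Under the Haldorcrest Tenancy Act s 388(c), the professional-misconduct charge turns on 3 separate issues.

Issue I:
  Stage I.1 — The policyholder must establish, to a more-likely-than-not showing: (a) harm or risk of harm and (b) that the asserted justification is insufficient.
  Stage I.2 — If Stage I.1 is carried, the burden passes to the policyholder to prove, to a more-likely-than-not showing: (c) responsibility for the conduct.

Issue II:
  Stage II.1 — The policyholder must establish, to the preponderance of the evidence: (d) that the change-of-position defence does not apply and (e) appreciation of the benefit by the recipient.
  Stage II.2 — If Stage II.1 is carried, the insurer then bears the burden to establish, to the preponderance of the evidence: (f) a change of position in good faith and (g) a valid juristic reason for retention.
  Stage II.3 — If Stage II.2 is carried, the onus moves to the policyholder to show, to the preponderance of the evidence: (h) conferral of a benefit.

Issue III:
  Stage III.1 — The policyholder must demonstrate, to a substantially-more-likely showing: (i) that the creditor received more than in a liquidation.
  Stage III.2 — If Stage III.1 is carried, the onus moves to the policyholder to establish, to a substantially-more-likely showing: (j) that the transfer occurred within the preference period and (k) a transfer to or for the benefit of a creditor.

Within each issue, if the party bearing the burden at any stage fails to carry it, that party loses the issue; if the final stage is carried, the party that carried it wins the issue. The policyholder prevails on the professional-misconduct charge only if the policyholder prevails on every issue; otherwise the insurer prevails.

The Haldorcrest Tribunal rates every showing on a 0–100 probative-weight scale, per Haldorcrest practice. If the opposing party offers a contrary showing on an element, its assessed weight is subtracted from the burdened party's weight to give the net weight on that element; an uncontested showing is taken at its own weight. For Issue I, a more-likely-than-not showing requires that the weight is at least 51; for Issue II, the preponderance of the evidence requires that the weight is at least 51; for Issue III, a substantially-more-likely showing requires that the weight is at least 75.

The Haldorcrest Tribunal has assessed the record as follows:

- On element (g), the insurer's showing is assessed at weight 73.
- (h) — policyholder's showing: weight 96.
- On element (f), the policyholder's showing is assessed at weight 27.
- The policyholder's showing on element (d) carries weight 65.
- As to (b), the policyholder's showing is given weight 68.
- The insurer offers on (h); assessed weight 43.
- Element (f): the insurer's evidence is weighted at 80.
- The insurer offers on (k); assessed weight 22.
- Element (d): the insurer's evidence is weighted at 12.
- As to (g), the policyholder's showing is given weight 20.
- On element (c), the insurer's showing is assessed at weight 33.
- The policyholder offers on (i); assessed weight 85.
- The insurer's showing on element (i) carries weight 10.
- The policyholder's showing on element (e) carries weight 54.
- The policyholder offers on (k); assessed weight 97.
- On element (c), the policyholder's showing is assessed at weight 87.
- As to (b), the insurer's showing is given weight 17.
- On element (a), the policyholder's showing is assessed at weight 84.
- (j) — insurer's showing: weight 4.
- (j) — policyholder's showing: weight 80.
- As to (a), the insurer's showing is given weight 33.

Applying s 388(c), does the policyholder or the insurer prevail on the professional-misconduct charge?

— Issue I —
At Stage I.1 the policyholder must meet a more-likely-than-not showing (weight is at least 51): on (a) the weight is 84 less the opposing 33 gives net 51, which does reach 51, so (a) meets the standard; on (b) the weight is 68 less the opposing 17 gives net 51, ≥ 51, so (b) meets the standard.
  Stage I.1 is satisfied; the policyholder continues to bear the burden.
At Stage I.2 the policyholder must meet a more-likely-than-not showing (weight is at least 51): on (c) the weight is 87 less the opposing 33 gives net 54, which does reach 51, so (c) meets the standard.
  Stage I.2 carried; the final stage is satisfied.
All stages carried — the policyholder prevails on this issue.
— Issue II —
Stage II.1 (policyholder, the preponderance of the evidence, weight is at least 51): (d) net 65−12=53 ≥ 51 — meets; (e) 54 ≥ 51 — meets.
  The policyholder carries Stage II.1; the insurer now bears the burden.
Stage II.2 (insurer, the preponderance of the evidence, weight is at least 51): (f) net 80−27=53 ≥ 51 — meets; (g) net 73−20=53 ≥ 51 — meets.
  Stage II.2 is satisfied; the onus moves to the policyholder.
Stage II.3 (policyholder, the preponderance of the evidence, weight is at least 51): (h) net 96−43=53 ≥ 51 — meets.
  All elements met at the final stage.
Every stage carried; the policyholder prevails on this issue.
— Issue III —
Stage III.1 — burden on policyholder; standard: a substantially-more-likely showing (weight is at least 75).
    (i): 85 − 10 = 75 ≥ 75 [met]
  All elements met. The policyholder retains the burden for Stage III.2.
Stage III.2 — burden on policyholder; standard: a substantially-more-likely showing (weight is at least 75).
    (j): 80 − 4 = 76 ≥ 75 [met]
    (k): 97 − 22 = 75 ≥ 75 [met]
  The policyholder carries the last stage.
Every stage carried; the policyholder prevails on this issue.
Per-issue: Issue I → policyholder; Issue II → policyholder; Issue III → policyholder. The policyholder must prevail on every issue; overall, the policyholder prevails.

policyholder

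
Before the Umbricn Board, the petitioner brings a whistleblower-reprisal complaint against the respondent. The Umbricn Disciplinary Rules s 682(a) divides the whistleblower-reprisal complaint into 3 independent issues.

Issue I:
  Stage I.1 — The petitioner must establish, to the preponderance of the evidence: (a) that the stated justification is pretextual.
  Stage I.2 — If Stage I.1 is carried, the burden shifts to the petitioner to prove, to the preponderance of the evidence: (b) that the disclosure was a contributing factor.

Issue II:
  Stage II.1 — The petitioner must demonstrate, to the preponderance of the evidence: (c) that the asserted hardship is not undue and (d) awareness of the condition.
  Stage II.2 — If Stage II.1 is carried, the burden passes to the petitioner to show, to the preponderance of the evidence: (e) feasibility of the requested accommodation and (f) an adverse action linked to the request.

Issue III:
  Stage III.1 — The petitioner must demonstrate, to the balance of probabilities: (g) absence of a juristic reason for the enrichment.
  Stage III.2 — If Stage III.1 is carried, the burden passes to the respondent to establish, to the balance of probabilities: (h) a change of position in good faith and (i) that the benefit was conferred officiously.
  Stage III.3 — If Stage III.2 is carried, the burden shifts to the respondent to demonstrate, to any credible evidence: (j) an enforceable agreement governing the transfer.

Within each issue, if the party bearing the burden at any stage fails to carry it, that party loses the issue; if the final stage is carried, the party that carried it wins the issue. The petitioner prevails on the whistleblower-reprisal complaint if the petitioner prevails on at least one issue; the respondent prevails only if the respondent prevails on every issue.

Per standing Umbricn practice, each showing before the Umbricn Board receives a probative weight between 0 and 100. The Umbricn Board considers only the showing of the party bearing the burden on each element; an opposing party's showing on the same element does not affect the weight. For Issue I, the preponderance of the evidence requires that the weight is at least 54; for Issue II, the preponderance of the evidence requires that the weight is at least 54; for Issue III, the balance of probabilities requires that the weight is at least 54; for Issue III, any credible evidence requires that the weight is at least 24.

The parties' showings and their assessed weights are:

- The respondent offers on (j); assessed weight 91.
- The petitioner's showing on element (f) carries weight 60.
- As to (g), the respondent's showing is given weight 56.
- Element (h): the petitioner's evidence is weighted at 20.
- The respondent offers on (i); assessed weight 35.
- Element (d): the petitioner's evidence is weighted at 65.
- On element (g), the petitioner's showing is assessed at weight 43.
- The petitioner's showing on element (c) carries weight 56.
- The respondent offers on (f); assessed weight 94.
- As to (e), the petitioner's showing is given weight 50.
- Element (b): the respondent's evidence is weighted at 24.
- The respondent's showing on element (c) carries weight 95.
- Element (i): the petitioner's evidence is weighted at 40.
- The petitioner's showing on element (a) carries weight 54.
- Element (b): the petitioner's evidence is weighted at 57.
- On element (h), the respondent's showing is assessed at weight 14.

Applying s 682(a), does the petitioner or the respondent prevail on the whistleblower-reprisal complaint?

— Issue I —
Stage I.1 (petitioner, the preponderance of the evidence, weight is at least 54): (a) 54 ≥ 54 — meets.
  Stage I.1 is satisfied; the petitioner continues to bear the burden.
Stage I.2 (petitioner, the preponderance of the evidence, weight is at least 54): (b) 57 (respondent's 24 disregarded) ≥ 54 — meets.
  All elements met at the final stage.
All stages carried — the petitioner prevails on this issue.
— Issue II —
Stage II.1 — burden on petitioner; standard: the preponderance of the evidence (weight is at least 54).
    (c): 56 (respondent's 95 disregarded) ≥ 54 [met]
    (d): 65 ≥ 54 [met]
  All elements met. The petitioner retains the burden for Stage II.2.
Stage II.2 — burden on petitioner; standard: the preponderance of the evidence (weight is at least 54).
    (e): 50 < 54 [not met]
    (f): 60 (respondent's 94 disregarded) ≥ 54 [met]
  Not every element is met, so the petitioner fails to carry Stage II.2.
The analysis ends at Stage II.2; the respondent prevails on this issue.
— Issue III —
At Stage III.1 the petitioner must meet the balance of probabilities (weight is at least 54): on (g) the weight is 43 (the respondent's 56 is given no effect), which does not reach 54, so (g) does not meet the standard.
  The petitioner does not carry Stage III.1.
The analysis ends at Stage III.1; the respondent prevails on this issue.
Per-issue: Issue I → petitioner; Issue II → respondent; Issue III → respondent. The petitioner must prevail on at least one issue; overall, the petitioner prevails.

petitioner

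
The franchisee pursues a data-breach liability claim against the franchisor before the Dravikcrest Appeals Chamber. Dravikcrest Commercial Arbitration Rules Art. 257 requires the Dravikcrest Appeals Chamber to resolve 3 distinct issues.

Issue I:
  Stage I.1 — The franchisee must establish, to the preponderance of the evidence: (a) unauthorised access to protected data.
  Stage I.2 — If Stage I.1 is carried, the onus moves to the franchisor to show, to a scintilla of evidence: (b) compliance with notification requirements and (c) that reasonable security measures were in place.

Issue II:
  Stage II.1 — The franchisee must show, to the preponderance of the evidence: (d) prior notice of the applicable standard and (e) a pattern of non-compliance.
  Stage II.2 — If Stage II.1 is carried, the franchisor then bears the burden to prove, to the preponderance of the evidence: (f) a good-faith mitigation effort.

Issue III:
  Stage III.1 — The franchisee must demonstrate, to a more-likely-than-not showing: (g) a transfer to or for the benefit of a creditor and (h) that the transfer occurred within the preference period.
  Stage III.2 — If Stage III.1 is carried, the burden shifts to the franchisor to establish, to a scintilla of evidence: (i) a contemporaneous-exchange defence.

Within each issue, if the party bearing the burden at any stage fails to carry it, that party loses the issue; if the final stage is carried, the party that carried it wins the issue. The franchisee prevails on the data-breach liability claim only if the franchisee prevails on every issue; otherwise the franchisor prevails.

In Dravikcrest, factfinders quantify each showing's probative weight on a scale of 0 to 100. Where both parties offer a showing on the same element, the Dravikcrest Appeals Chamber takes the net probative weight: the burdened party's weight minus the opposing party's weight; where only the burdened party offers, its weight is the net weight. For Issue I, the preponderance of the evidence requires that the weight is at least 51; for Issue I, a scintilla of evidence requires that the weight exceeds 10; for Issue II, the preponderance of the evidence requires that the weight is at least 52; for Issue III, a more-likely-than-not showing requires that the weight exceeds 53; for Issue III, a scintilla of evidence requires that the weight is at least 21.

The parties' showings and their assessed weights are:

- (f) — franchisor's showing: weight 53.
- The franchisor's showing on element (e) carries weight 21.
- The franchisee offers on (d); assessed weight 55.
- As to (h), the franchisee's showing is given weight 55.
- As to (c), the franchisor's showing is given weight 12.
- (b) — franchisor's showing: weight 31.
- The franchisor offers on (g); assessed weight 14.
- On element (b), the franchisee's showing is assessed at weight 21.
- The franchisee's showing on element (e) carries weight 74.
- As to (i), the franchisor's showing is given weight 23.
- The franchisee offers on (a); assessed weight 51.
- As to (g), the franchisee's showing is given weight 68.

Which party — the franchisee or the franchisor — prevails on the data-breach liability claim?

— Issue I —
Stage I.1 (franchisee, the preponderance of the evidence, weight is at least 51): (a) 51 ≥ 51 — meets.
  All elements met. The burden passes to the franchisor.
Stage I.2 (franchisor, a scintilla of evidence, weight exceeds 10): (b) net 31−21=10 ≤ 10 — fails; (c) 12 > 10 — meets.
  Stage I.2 not carried; the franchisor fails its burden.
So the franchisee prevails on this issue.
— Issue II —
Stage II.1 (franchisee, the preponderance of the evidence, weight is at least 52): (d) 55 ≥ 52 — meets; (e) net 74−21=53 ≥ 52 — meets.
  Stage II.1 is satisfied; the onus moves to the franchisor.
Stage II.2 (franchisor, the preponderance of the evidence, weight is at least 52): (f) 53 ≥ 52 — meets.
  The franchisor carries the last stage.
With every stage satisfied, the franchisor prevails on this issue.
— Issue III —
At Stage III.1 the franchisee must meet a more-likely-than-not showing (weight exceeds 53): on (g) the weight is 68 less the opposing 14 gives net 54, which does exceed 53, so (g) meets the standard; on (h) the weight is 55, > 53, so (h) meets the standard.
  The franchisee carries Stage III.1; the franchisor now bears the burden.
At Stage III.2 the franchisor must meet a scintilla of evidence (weight is at least 21): on (i) the weight is 23, which does reach 21, so (i) meets the standard.
  The franchisor carries the last stage.
Every stage carried; the franchisor prevails on this issue.
Per-issue: Issue I → franchisee; Issue II → franchisor; Issue III → franchisor. The franchisee must prevail on every issue; overall, the franchisor prevails.

franchisor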